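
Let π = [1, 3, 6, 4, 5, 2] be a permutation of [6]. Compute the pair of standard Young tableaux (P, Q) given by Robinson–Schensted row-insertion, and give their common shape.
P = [1, 2, 4, 5] / [3] / [6];  Q = [1, 2, 3, 5] / [4] / [6];  common shape = (4, 1, 1)

Row-insert the values π_1, π_2, … into P one at a time, bumping the leftmost entry strictly greater than the inserted value down to the next row. The recording tableau Q records, in position (i, j), the step at which that cell was added to P.
  Insert 1 (step 1): P = [1];  Q = [1]
  Insert 3 (step 2): P = [1, 3];  Q = [1, 2]
  Insert 6 (step 3): P = [1, 3, 6];  Q = [1, 2, 3]
  Insert 4 (step 4): P = [1, 3, 4] / [6];  Q = [1, 2, 3] / [4]
  Insert 5 (step 5): P = [1, 3, 4, 5] / [6];  Q = [1, 2, 3, 5] / [4]
  Insert 2 (step 6): P = [1, 2, 4, 5] / [3] / [6];  Q = [1, 2, 3, 5] / [4] / [6]
Final shape: (4, 1, 1).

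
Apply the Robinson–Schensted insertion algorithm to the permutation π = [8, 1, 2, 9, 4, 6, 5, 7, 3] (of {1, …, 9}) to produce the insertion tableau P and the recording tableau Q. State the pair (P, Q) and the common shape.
P = [1, 2, 3, 5, 7] / [4, 9] / [6] / [8];  Q = [1, 3, 4, 6, 8] / [2, 5] / [7] / [9];  common shape = (5, 2, 1, 1)

Row-insert the values π_1, π_2, … into P one at a time, bumping the leftmost entry strictly greater than the inserted value down to the next row. The recording tableau Q records, in position (i, j), the step at which that cell was added to P.
  Insert 8 (step 1): P = [8];  Q = [1]
  Insert 1 (step 2): P = [1] / [8];  Q = [1] / [2]
  Insert 2 (step 3): P = [1, 2] / [8];  Q = [1, 3] / [2]
  Insert 9 (step 4): P = [1, 2, 9] / [8];  Q = [1, 3, 4] / [2]
  Insert 4 (step 5): P = [1, 2, 4] / [8, 9];  Q = [1, 3, 4] / [2, 5]
  Insert 6 (step 6): P = [1, 2, 4, 6] / [8, 9];  Q = [1, 3, 4, 6] / [2, 5]
  Insert 5 (step 7): P = [1, 2, 4, 5] / [6, 9] / [8];  Q = [1, 3, 4, 6] / [2, 5] / [7]
  Insert 7 (step 8): P = [1, 2, 4, 5, 7] / [6, 9] / [8];  Q = [1, 3, 4, 6, 8] / [2, 5] / [7]
  Insert 3 (step 9): P = [1, 2, 3, 5, 7] / [4, 9] / [6] / [8];  Q = [1, 3, 4, 6, 8] / [2, 5] / [7] / [9]
Final shape: (5, 2, 1, 1).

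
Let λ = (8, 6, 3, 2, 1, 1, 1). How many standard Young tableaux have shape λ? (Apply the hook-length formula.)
# SYT of shape (8, 6, 3, 2, 1, 1, 1) = 2873325312

Hook-length formula: f^λ = n! / Π hook(c), product over all cells c of the Young diagram. For λ = (8, 6, 3, 2, 1, 1, 1), n = 22 boxes. Hook lengths by row (left-to-right, top-to-bottom): [14, 10, 8, 6, 5, 4, 2, 1]; [11, 7, 5, 3, 2, 1]; [7, 3, 1]; [5, 1]; [3]; [2]; [1]. Product of hooks = 391184640000. So f^λ = 22! / 391184640000 = 1124000727777607680000 / 391184640000 = 2873325312.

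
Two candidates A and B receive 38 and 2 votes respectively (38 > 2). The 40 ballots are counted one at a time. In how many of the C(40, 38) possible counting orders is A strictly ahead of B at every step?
Strict-lead orderings = 702

Total orderings of the 40 votes with 38 for A: C(40, 38) = 780. By the Bertrand ballot formula (Cycle Lemma / reflection principle), the number of orderings in which A is strictly ahead of B throughout is (p − q)/(p + q) · C(p + q, p) = (38 − 2)/(38 + 2) · 780 = 702.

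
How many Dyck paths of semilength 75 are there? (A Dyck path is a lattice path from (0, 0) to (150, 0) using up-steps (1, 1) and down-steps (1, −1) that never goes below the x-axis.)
C_75 = 1221395654430378811828760722007962130791020

These Dyck paths are counted by the Catalan number C_n = (1/(n + 1)) · C(2n, n). For n = 75: C_75 = (1/76) · C(150, 75) = 92826069736708789698985814872605121940117520/76 = 1221395654430378811828760722007962130791020.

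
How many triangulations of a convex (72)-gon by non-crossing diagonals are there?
C_70 = 1321422108420282270489942177190229544600

These polygon triangulations are counted by the Catalan number C_n = (1/(n + 1)) · C(2n, n). For n = 70: C_70 = (1/71) · C(140, 70) = 93820969697840041204785894580506297666600/71 = 1321422108420282270489942177190229544600.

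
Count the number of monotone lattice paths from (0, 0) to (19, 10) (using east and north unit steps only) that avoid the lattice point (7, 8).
Number of paths = 19444425

Total paths from (0, 0) to (19, 10): C(29, 19) = 20030010. Paths through (7, 8): (paths (0, 0) → (7, 8)) × (paths (7, 8) → (19, 10)) = C(15, 7) · C(14, 12) = 6435 · 91 = 585585. Avoidance count = 20030010 − 585585 = 19444425.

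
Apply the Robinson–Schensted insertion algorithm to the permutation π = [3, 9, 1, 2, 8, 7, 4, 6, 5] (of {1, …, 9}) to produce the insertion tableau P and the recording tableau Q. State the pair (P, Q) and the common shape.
P = [1, 2, 4, 5] / [3, 6] / [7] / [8] / [9];  Q = [1, 2, 5, 8] / [3, 4] / [6] / [7] / [9];  common shape = (4, 2, 1, 1, 1)

Row-insert the values π_1, π_2, … into P one at a time, bumping the leftmost entry strictly greater than the inserted value down to the next row. The recording tableau Q records, in position (i, j), the step at which that cell was added to P.
  Insert 3 (step 1): P = [3];  Q = [1]
  Insert 9 (step 2): P = [3, 9];  Q = [1, 2]
  Insert 1 (step 3): P = [1, 9] / [3];  Q = [1, 2] / [3]
  Insert 2 (step 4): P = [1, 2] / [3, 9];  Q = [1, 2] / [3, 4]
  Insert 8 (step 5): P = [1, 2, 8] / [3, 9];  Q = [1, 2, 5] / [3, 4]
  Insert 7 (step 6): P = [1, 2, 7] / [3, 8] / [9];  Q = [1, 2, 5] / [3, 4] / [6]
  Insert 4 (step 7): P = [1, 2, 4] / [3, 7] / [8] / [9];  Q = [1, 2, 5] / [3, 4] / [6] / [7]
  Insert 6 (step 8): P = [1, 2, 4, 6] / [3, 7] / [8] / [9];  Q = [1, 2, 5, 8] / [3, 4] / [6] / [7]
  Insert 5 (step 9): P = [1, 2, 4, 5] / [3, 6] / [7] / [8] / [9];  Q = [1, 2, 5, 8] / [3, 4] / [6] / [7] / [9]
Final shape: (4, 2, 1, 1, 1).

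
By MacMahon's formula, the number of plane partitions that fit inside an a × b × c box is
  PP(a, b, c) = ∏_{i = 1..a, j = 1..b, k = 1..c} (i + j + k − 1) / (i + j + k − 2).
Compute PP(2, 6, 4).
PP(2, 6, 4) = 13860

Evaluate the triple product over i = 1..2, j = 1..6, k = 1..4. The factors are (2/1) · (3/2) · (4/3) · (5/4) · (3/2) · (4/3) · (5/4) · (6/5) · … (48 factors total). The numerators and denominators telescope so the product is an integer; carrying out the multiplication exactly gives PP(2, 6, 4) = 13860.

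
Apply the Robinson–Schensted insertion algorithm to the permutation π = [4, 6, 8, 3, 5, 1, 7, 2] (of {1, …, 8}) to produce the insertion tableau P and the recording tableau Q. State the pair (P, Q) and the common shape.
P = [1, 2, 7] / [3, 5, 8] / [4, 6];  Q = [1, 2, 3] / [4, 5, 7] / [6, 8];  common shape = (3, 3, 2)

Row-insert the values π_1, π_2, … into P one at a time, bumping the leftmost entry strictly greater than the inserted value down to the next row. The recording tableau Q records, in position (i, j), the step at which that cell was added to P.
  Insert 4 (step 1): P = [4];  Q = [1]
  Insert 6 (step 2): P = [4, 6];  Q = [1, 2]
  Insert 8 (step 3): P = [4, 6, 8];  Q = [1, 2, 3]
  Insert 3 (step 4): P = [3, 6, 8] / [4];  Q = [1, 2, 3] / [4]
  Insert 5 (step 5): P = [3, 5, 8] / [4, 6];  Q = [1, 2, 3] / [4, 5]
  Insert 1 (step 6): P = [1, 5, 8] / [3, 6] / [4];  Q = [1, 2, 3] / [4, 5] / [6]
  Insert 7 (step 7): P = [1, 5, 7] / [3, 6, 8] / [4];  Q = [1, 2, 3] / [4, 5, 7] / [6]
  Insert 2 (step 8): P = [1, 2, 7] / [3, 5, 8] / [4, 6];  Q = [1, 2, 3] / [4, 5, 7] / [6, 8]
Final shape: (3, 3, 2).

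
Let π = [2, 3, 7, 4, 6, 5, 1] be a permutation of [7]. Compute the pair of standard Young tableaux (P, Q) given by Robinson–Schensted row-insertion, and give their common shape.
P = [1, 3, 4, 5] / [2] / [6] / [7];  Q = [1, 2, 3, 5] / [4] / [6] / [7];  common shape = (4, 1, 1, 1)

Row-insert the values π_1, π_2, … into P one at a time, bumping the leftmost entry strictly greater than the inserted value down to the next row. The recording tableau Q records, in position (i, j), the step at which that cell was added to P.
  Insert 2 (step 1): P = [2];  Q = [1]
  Insert 3 (step 2): P = [2, 3];  Q = [1, 2]
  Insert 7 (step 3): P = [2, 3, 7];  Q = [1, 2, 3]
  Insert 4 (step 4): P = [2, 3, 4] / [7];  Q = [1, 2, 3] / [4]
  Insert 6 (step 5): P = [2, 3, 4, 6] / [7];  Q = [1, 2, 3, 5] / [4]
  Insert 5 (step 6): P = [2, 3, 4, 5] / [6] / [7];  Q = [1, 2, 3, 5] / [4] / [6]
  Insert 1 (step 7): P = [1, 3, 4, 5] / [2] / [6] / [7];  Q = [1, 2, 3, 5] / [4] / [6] / [7]
Final shape: (4, 1, 1, 1).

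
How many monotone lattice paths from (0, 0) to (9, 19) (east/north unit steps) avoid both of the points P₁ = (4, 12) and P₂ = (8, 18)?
Number of paths = 3105310

Inclusion–exclusion. Total paths: C(28, 9) = 6906900. Through P₁: C(16, 4)·C(12, 5) = 1441440. Through P₂: C(26, 8)·C(2, 1) = 3124550. Since P₁ is strictly southwest of P₂, a monotone path through both must visit P₁ then P₂; paths through both = C(16, 4)·C(10, 4)·C(2, 1) = 764400. Avoid both = 6906900 − 1441440 − 3124550 + 764400 = 3105310.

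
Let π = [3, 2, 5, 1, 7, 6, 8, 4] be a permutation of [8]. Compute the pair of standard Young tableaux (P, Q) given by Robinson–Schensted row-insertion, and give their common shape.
P = [1, 4, 6, 8] / [2, 5] / [3, 7];  Q = [1, 3, 5, 7] / [2, 6] / [4, 8];  common shape = (4, 2, 2)

Row-insert the values π_1, π_2, … into P one at a time, bumping the leftmost entry strictly greater than the inserted value down to the next row. The recording tableau Q records, in position (i, j), the step at which that cell was added to P.
  Insert 3 (step 1): P = [3];  Q = [1]
  Insert 2 (step 2): P = [2] / [3];  Q = [1] / [2]
  Insert 5 (step 3): P = [2, 5] / [3];  Q = [1, 3] / [2]
  Insert 1 (step 4): P = [1, 5] / [2] / [3];  Q = [1, 3] / [2] / [4]
  Insert 7 (step 5): P = [1, 5, 7] / [2] / [3];  Q = [1, 3, 5] / [2] / [4]
  Insert 6 (step 6): P = [1, 5, 6] / [2, 7] / [3];  Q = [1, 3, 5] / [2, 6] / [4]
  Insert 8 (step 7): P = [1, 5, 6, 8] / [2, 7] / [3];  Q = [1, 3, 5, 7] / [2, 6] / [4]
  Insert 4 (step 8): P = [1, 4, 6, 8] / [2, 5] / [3, 7];  Q = [1, 3, 5, 7] / [2, 6] / [4, 8]
Final shape: (4, 2, 2).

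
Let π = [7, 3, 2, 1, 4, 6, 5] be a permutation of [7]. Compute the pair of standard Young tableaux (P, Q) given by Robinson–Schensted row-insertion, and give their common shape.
P = [1, 4, 5] / [2, 6] / [3] / [7];  Q = [1, 5, 6] / [2, 7] / [3] / [4];  common shape = (3, 2, 1, 1)

Row-insert the values π_1, π_2, … into P one at a time, bumping the leftmost entry strictly greater than the inserted value down to the next row. The recording tableau Q records, in position (i, j), the step at which that cell was added to P.
  Insert 7 (step 1): P = [7];  Q = [1]
  Insert 3 (step 2): P = [3] / [7];  Q = [1] / [2]
  Insert 2 (step 3): P = [2] / [3] / [7];  Q = [1] / [2] / [3]
  Insert 1 (step 4): P = [1] / [2] / [3] / [7];  Q = [1] / [2] / [3] / [4]
  Insert 4 (step 5): P = [1, 4] / [2] / [3] / [7];  Q = [1, 5] / [2] / [3] / [4]
  Insert 6 (step 6): P = [1, 4, 6] / [2] / [3] / [7];  Q = [1, 5, 6] / [2] / [3] / [4]
  Insert 5 (step 7): P = [1, 4, 5] / [2, 6] / [3] / [7];  Q = [1, 5, 6] / [2, 7] / [3] / [4]
Final shape: (3, 2, 1, 1).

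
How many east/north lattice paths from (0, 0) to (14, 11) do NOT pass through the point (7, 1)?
Number of paths = 4301816

Total paths from (0, 0) to (14, 11): C(25, 14) = 4457400. Paths through (7, 1): (paths (0, 0) → (7, 1)) × (paths (7, 1) → (14, 11)) = C(8, 7) · C(17, 7) = 8 · 19448 = 155584. Avoidance count = 4457400 − 155584 = 4301816.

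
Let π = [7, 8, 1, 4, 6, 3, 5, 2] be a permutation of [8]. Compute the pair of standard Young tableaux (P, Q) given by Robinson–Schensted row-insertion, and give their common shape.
P = [1, 2, 5] / [3, 6] / [4, 8] / [7];  Q = [1, 2, 5] / [3, 4] / [6, 7] / [8];  common shape = (3, 2, 2, 1)

Row-insert the values π_1, π_2, … into P one at a time, bumping the leftmost entry strictly greater than the inserted value down to the next row. The recording tableau Q records, in position (i, j), the step at which that cell was added to P.
  Insert 7 (step 1): P = [7];  Q = [1]
  Insert 8 (step 2): P = [7, 8];  Q = [1, 2]
  Insert 1 (step 3): P = [1, 8] / [7];  Q = [1, 2] / [3]
  Insert 4 (step 4): P = [1, 4] / [7, 8];  Q = [1, 2] / [3, 4]
  Insert 6 (step 5): P = [1, 4, 6] / [7, 8];  Q = [1, 2, 5] / [3, 4]
  Insert 3 (step 6): P = [1, 3, 6] / [4, 8] / [7];  Q = [1, 2, 5] / [3, 4] / [6]
  Insert 5 (step 7): P = [1, 3, 5] / [4, 6] / [7, 8];  Q = [1, 2, 5] / [3, 4] / [6, 7]
  Insert 2 (step 8): P = [1, 2, 5] / [3, 6] / [4, 8] / [7];  Q = [1, 2, 5] / [3, 4] / [6, 7] / [8]
Final shape: (3, 2, 2, 1).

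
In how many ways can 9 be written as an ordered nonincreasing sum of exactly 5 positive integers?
p(9, 5 parts) = 5

Partitions of n into exactly k parts ↔ partitions of n − k into at most k parts (subtract 1 from each part). For n = 9, k = 5, the partitions are: 5+1+1+1+1, 4+2+1+1+1, 3+3+1+1+1, 3+2+2+1+1, 2+2+2+2+1. Count = 5.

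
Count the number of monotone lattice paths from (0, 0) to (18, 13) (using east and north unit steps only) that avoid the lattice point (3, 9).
Number of paths = 205400355

Total paths from (0, 0) to (18, 13): C(31, 18) = 206253075. Paths through (3, 9): (paths (0, 0) → (3, 9)) × (paths (3, 9) → (18, 13)) = C(12, 3) · C(19, 15) = 220 · 3876 = 852720. Avoidance count = 206253075 − 852720 = 205400355.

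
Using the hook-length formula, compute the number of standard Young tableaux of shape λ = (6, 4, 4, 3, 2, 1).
# SYT of shape (6, 4, 4, 3, 2, 1) = 193489920

Hook-length formula: f^λ = n! / Π hook(c), product over all cells c of the Young diagram. For λ = (6, 4, 4, 3, 2, 1), n = 20 boxes. Hook lengths by row (left-to-right, top-to-bottom): [11, 9, 7, 5, 2, 1]; [8, 6, 4, 2]; [7, 5, 3, 1]; [5, 3, 1]; [3, 1]; [1]. Product of hooks = 12573792000. So f^λ = 20! / 12573792000 = 2432902008176640000 / 12573792000 = 193489920.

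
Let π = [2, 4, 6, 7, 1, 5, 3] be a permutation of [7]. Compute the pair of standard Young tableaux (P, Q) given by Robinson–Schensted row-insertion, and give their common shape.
P = [1, 3, 5, 7] / [2, 4] / [6];  Q = [1, 2, 3, 4] / [5, 6] / [7];  common shape = (4, 2, 1)

Row-insert the values π_1, π_2, … into P one at a time, bumping the leftmost entry strictly greater than the inserted value down to the next row. The recording tableau Q records, in position (i, j), the step at which that cell was added to P.
  Insert 2 (step 1): P = [2];  Q = [1]
  Insert 4 (step 2): P = [2, 4];  Q = [1, 2]
  Insert 6 (step 3): P = [2, 4, 6];  Q = [1, 2, 3]
  Insert 7 (step 4): P = [2, 4, 6, 7];  Q = [1, 2, 3, 4]
  Insert 1 (step 5): P = [1, 4, 6, 7] / [2];  Q = [1, 2, 3, 4] / [5]
  Insert 5 (step 6): P = [1, 4, 5, 7] / [2, 6];  Q = [1, 2, 3, 4] / [5, 6]
  Insert 3 (step 7): P = [1, 3, 5, 7] / [2, 4] / [6];  Q = [1, 2, 3, 4] / [5, 6] / [7]
Final shape: (4, 2, 1).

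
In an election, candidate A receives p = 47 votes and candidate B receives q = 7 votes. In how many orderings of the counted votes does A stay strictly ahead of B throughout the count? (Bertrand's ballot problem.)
Strict-lead orderings = 131185600

Total orderings of the 54 votes with 47 for A: C(54, 47) = 177100560. By the Bertrand ballot formula (Cycle Lemma / reflection principle), the number of orderings in which A is strictly ahead of B throughout is (p − q)/(p + q) · C(p + q, p) = (47 − 7)/(47 + 7) · 177100560 = 131185600.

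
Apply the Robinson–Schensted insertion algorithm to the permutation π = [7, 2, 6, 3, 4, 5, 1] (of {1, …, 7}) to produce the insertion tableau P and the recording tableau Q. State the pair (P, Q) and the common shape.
P = [1, 3, 4, 5] / [2] / [6] / [7];  Q = [1, 3, 5, 6] / [2] / [4] / [7];  common shape = (4, 1, 1, 1)

Row-insert the values π_1, π_2, … into P one at a time, bumping the leftmost entry strictly greater than the inserted value down to the next row. The recording tableau Q records, in position (i, j), the step at which that cell was added to P.
  Insert 7 (step 1): P = [7];  Q = [1]
  Insert 2 (step 2): P = [2] / [7];  Q = [1] / [2]
  Insert 6 (step 3): P = [2, 6] / [7];  Q = [1, 3] / [2]
  Insert 3 (step 4): P = [2, 3] / [6] / [7];  Q = [1, 3] / [2] / [4]
  Insert 4 (step 5): P = [2, 3, 4] / [6] / [7];  Q = [1, 3, 5] / [2] / [4]
  Insert 5 (step 6): P = [2, 3, 4, 5] / [6] / [7];  Q = [1, 3, 5, 6] / [2] / [4]
  Insert 1 (step 7): P = [1, 3, 4, 5] / [2] / [6] / [7];  Q = [1, 3, 5, 6] / [2] / [4] / [7]
Final shape: (4, 1, 1, 1).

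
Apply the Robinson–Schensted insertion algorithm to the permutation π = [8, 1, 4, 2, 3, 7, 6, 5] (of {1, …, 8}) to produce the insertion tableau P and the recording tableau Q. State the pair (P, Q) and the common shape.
P = [1, 2, 3, 5] / [4, 6] / [7] / [8];  Q = [1, 3, 5, 6] / [2, 7] / [4] / [8];  common shape = (4, 2, 1, 1)

Row-insert the values π_1, π_2, … into P one at a time, bumping the leftmost entry strictly greater than the inserted value down to the next row. The recording tableau Q records, in position (i, j), the step at which that cell was added to P.
  Insert 8 (step 1): P = [8];  Q = [1]
  Insert 1 (step 2): P = [1] / [8];  Q = [1] / [2]
  Insert 4 (step 3): P = [1, 4] / [8];  Q = [1, 3] / [2]
  Insert 2 (step 4): P = [1, 2] / [4] / [8];  Q = [1, 3] / [2] / [4]
  Insert 3 (step 5): P = [1, 2, 3] / [4] / [8];  Q = [1, 3, 5] / [2] / [4]
  Insert 7 (step 6): P = [1, 2, 3, 7] / [4] / [8];  Q = [1, 3, 5, 6] / [2] / [4]
  Insert 6 (step 7): P = [1, 2, 3, 6] / [4, 7] / [8];  Q = [1, 3, 5, 6] / [2, 7] / [4]
  Insert 5 (step 8): P = [1, 2, 3, 5] / [4, 6] / [7] / [8];  Q = [1, 3, 5, 6] / [2, 7] / [4] / [8]
Final shape: (4, 2, 1, 1).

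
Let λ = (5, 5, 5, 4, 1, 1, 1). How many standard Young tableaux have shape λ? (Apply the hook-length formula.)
# SYT of shape (5, 5, 5, 4, 1, 1, 1) = 496624128

Hook-length formula: f^λ = n! / Π hook(c), product over all cells c of the Young diagram. For λ = (5, 5, 5, 4, 1, 1, 1), n = 22 boxes. Hook lengths by row (left-to-right, top-to-bottom): [11, 7, 6, 5, 3]; [10, 6, 5, 4, 2]; [9, 5, 4, 3, 1]; [7, 3, 2, 1]; [3]; [2]; [1]. Product of hooks = 2263282560000. So f^λ = 22! / 2263282560000 = 1124000727777607680000 / 2263282560000 = 496624128.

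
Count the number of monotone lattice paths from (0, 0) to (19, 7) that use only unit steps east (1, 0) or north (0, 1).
Number of paths = 657800

A monotone lattice path from (0, 0) to (19, 7) consists of 19 east steps and 7 north steps in some order, so it is determined by which 19 of the 26 steps are east. The count is C(26, 19) = 657800.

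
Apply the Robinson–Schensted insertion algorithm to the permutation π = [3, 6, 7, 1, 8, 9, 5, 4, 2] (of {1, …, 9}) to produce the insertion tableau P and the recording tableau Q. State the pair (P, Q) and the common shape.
P = [1, 2, 7, 8, 9] / [3, 4] / [5] / [6];  Q = [1, 2, 3, 5, 6] / [4, 7] / [8] / [9];  common shape = (5, 2, 1, 1)

Row-insert the values π_1, π_2, … into P one at a time, bumping the leftmost entry strictly greater than the inserted value down to the next row. The recording tableau Q records, in position (i, j), the step at which that cell was added to P.
  Insert 3 (step 1): P = [3];  Q = [1]
  Insert 6 (step 2): P = [3, 6];  Q = [1, 2]
  Insert 7 (step 3): P = [3, 6, 7];  Q = [1, 2, 3]
  Insert 1 (step 4): P = [1, 6, 7] / [3];  Q = [1, 2, 3] / [4]
  Insert 8 (step 5): P = [1, 6, 7, 8] / [3];  Q = [1, 2, 3, 5] / [4]
  Insert 9 (step 6): P = [1, 6, 7, 8, 9] / [3];  Q = [1, 2, 3, 5, 6] / [4]
  Insert 5 (step 7): P = [1, 5, 7, 8, 9] / [3, 6];  Q = [1, 2, 3, 5, 6] / [4, 7]
  Insert 4 (step 8): P = [1, 4, 7, 8, 9] / [3, 5] / [6];  Q = [1, 2, 3, 5, 6] / [4, 7] / [8]
  Insert 2 (step 9): P = [1, 2, 7, 8, 9] / [3, 4] / [5] / [6];  Q = [1, 2, 3, 5, 6] / [4, 7] / [8] / [9]
Final shape: (5, 2, 1, 1).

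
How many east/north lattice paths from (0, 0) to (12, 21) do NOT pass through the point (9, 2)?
Number of paths = 354732620

Total paths from (0, 0) to (12, 21): C(33, 12) = 354817320. Paths through (9, 2): (paths (0, 0) → (9, 2)) × (paths (9, 2) → (12, 21)) = C(11, 9) · C(22, 3) = 55 · 1540 = 84700. Avoidance count = 354817320 − 84700 = 354732620.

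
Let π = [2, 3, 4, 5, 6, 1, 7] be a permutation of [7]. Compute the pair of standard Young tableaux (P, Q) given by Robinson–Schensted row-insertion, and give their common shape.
P = [1, 3, 4, 5, 6, 7] / [2];  Q = [1, 2, 3, 4, 5, 7] / [6];  common shape = (6, 1)

Row-insert the values π_1, π_2, … into P one at a time, bumping the leftmost entry strictly greater than the inserted value down to the next row. The recording tableau Q records, in position (i, j), the step at which that cell was added to P.
  Insert 2 (step 1): P = [2];  Q = [1]
  Insert 3 (step 2): P = [2, 3];  Q = [1, 2]
  Insert 4 (step 3): P = [2, 3, 4];  Q = [1, 2, 3]
  Insert 5 (step 4): P = [2, 3, 4, 5];  Q = [1, 2, 3, 4]
  Insert 6 (step 5): P = [2, 3, 4, 5, 6];  Q = [1, 2, 3, 4, 5]
  Insert 1 (step 6): P = [1, 3, 4, 5, 6] / [2];  Q = [1, 2, 3, 4, 5] / [6]
  Insert 7 (step 7): P = [1, 3, 4, 5, 6, 7] / [2];  Q = [1, 2, 3, 4, 5, 7] / [6]
Final shape: (6, 1).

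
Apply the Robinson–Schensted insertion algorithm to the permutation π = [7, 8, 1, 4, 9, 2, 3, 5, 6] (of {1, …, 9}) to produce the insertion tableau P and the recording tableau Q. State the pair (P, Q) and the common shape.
P = [1, 2, 3, 5, 6] / [4, 8, 9] / [7];  Q = [1, 2, 5, 8, 9] / [3, 4, 7] / [6];  common shape = (5, 3, 1)

Row-insert the values π_1, π_2, … into P one at a time, bumping the leftmost entry strictly greater than the inserted value down to the next row. The recording tableau Q records, in position (i, j), the step at which that cell was added to P.
  Insert 7 (step 1): P = [7];  Q = [1]
  Insert 8 (step 2): P = [7, 8];  Q = [1, 2]
  Insert 1 (step 3): P = [1, 8] / [7];  Q = [1, 2] / [3]
  Insert 4 (step 4): P = [1, 4] / [7, 8];  Q = [1, 2] / [3, 4]
  Insert 9 (step 5): P = [1, 4, 9] / [7, 8];  Q = [1, 2, 5] / [3, 4]
  Insert 2 (step 6): P = [1, 2, 9] / [4, 8] / [7];  Q = [1, 2, 5] / [3, 4] / [6]
  Insert 3 (step 7): P = [1, 2, 3] / [4, 8, 9] / [7];  Q = [1, 2, 5] / [3, 4, 7] / [6]
  Insert 5 (step 8): P = [1, 2, 3, 5] / [4, 8, 9] / [7];  Q = [1, 2, 5, 8] / [3, 4, 7] / [6]
  Insert 6 (step 9): P = [1, 2, 3, 5, 6] / [4, 8, 9] / [7];  Q = [1, 2, 5, 8, 9] / [3, 4, 7] / [6]
Final shape: (5, 3, 1).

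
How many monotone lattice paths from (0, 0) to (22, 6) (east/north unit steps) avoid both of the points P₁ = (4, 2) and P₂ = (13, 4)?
Number of paths = 181490

Inclusion–exclusion. Total paths: C(28, 22) = 376740. Through P₁: C(6, 4)·C(22, 18) = 109725. Through P₂: C(17, 13)·C(11, 9) = 130900. Since P₁ is strictly southwest of P₂, a monotone path through both must visit P₁ then P₂; paths through both = C(6, 4)·C(11, 9)·C(11, 9) = 45375. Avoid both = 376740 − 109725 − 130900 + 45375 = 181490.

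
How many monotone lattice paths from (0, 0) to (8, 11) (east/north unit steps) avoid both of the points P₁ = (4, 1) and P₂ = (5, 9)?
Number of paths = 51007

Inclusion–exclusion. Total paths: C(19, 8) = 75582. Through P₁: C(5, 4)·C(14, 4) = 5005. Through P₂: C(14, 5)·C(5, 3) = 20020. Since P₁ is strictly southwest of P₂, a monotone path through both must visit P₁ then P₂; paths through both = C(5, 4)·C(9, 1)·C(5, 3) = 450. Avoid both = 75582 − 5005 − 20020 + 450 = 51007.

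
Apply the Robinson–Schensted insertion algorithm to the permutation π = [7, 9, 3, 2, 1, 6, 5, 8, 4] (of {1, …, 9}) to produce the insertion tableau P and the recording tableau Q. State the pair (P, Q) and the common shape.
P = [1, 4, 8] / [2, 5] / [3, 6] / [7, 9];  Q = [1, 2, 8] / [3, 6] / [4, 7] / [5, 9];  common shape = (3, 2, 2, 2)

Row-insert the values π_1, π_2, … into P one at a time, bumping the leftmost entry strictly greater than the inserted value down to the next row. The recording tableau Q records, in position (i, j), the step at which that cell was added to P.
  Insert 7 (step 1): P = [7];  Q = [1]
  Insert 9 (step 2): P = [7, 9];  Q = [1, 2]
  Insert 3 (step 3): P = [3, 9] / [7];  Q = [1, 2] / [3]
  Insert 2 (step 4): P = [2, 9] / [3] / [7];  Q = [1, 2] / [3] / [4]
  Insert 1 (step 5): P = [1, 9] / [2] / [3] / [7];  Q = [1, 2] / [3] / [4] / [5]
  Insert 6 (step 6): P = [1, 6] / [2, 9] / [3] / [7];  Q = [1, 2] / [3, 6] / [4] / [5]
  Insert 5 (step 7): P = [1, 5] / [2, 6] / [3, 9] / [7];  Q = [1, 2] / [3, 6] / [4, 7] / [5]
  Insert 8 (step 8): P = [1, 5, 8] / [2, 6] / [3, 9] / [7];  Q = [1, 2, 8] / [3, 6] / [4, 7] / [5]
  Insert 4 (step 9): P = [1, 4, 8] / [2, 5] / [3, 6] / [7, 9];  Q = [1, 2, 8] / [3, 6] / [4, 7] / [5, 9]
Final shape: (3, 2, 2, 2).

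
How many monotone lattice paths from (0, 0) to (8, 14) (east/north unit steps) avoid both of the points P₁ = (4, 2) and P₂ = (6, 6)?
Number of paths = 261015

Inclusion–exclusion. Total paths: C(22, 8) = 319770. Through P₁: C(6, 4)·C(16, 4) = 27300. Through P₂: C(12, 6)·C(10, 2) = 41580. Since P₁ is strictly southwest of P₂, a monotone path through both must visit P₁ then P₂; paths through both = C(6, 4)·C(6, 2)·C(10, 2) = 10125. Avoid both = 319770 − 27300 − 41580 + 10125 = 261015.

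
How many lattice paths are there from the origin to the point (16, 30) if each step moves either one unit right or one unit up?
Number of paths = 991493848554

A monotone lattice path from (0, 0) to (16, 30) consists of 16 east steps and 30 north steps in some order, so it is determined by which 16 of the 46 steps are east. The count is C(46, 16) = 991493848554.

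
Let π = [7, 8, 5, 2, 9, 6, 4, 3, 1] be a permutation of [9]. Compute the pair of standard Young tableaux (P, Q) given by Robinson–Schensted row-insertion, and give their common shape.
P = [1, 3, 9] / [2, 6] / [4, 8] / [5] / [7];  Q = [1, 2, 5] / [3, 6] / [4, 7] / [8] / [9];  common shape = (3, 2, 2, 1, 1)

Row-insert the values π_1, π_2, … into P one at a time, bumping the leftmost entry strictly greater than the inserted value down to the next row. The recording tableau Q records, in position (i, j), the step at which that cell was added to P.
  Insert 7 (step 1): P = [7];  Q = [1]
  Insert 8 (step 2): P = [7, 8];  Q = [1, 2]
  Insert 5 (step 3): P = [5, 8] / [7];  Q = [1, 2] / [3]
  Insert 2 (step 4): P = [2, 8] / [5] / [7];  Q = [1, 2] / [3] / [4]
  Insert 9 (step 5): P = [2, 8, 9] / [5] / [7];  Q = [1, 2, 5] / [3] / [4]
  Insert 6 (step 6): P = [2, 6, 9] / [5, 8] / [7];  Q = [1, 2, 5] / [3, 6] / [4]
  Insert 4 (step 7): P = [2, 4, 9] / [5, 6] / [7, 8];  Q = [1, 2, 5] / [3, 6] / [4, 7]
  Insert 3 (step 8): P = [2, 3, 9] / [4, 6] / [5, 8] / [7];  Q = [1, 2, 5] / [3, 6] / [4, 7] / [8]
  Insert 1 (step 9): P = [1, 3, 9] / [2, 6] / [4, 8] / [5] / [7];  Q = [1, 2, 5] / [3, 6] / [4, 7] / [8] / [9]
Final shape: (3, 2, 2, 1, 1).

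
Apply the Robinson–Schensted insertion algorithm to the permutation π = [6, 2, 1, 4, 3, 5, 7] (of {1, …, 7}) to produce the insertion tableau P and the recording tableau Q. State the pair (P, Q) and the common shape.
P = [1, 3, 5, 7] / [2, 4] / [6];  Q = [1, 4, 6, 7] / [2, 5] / [3];  common shape = (4, 2, 1)

Row-insert the values π_1, π_2, … into P one at a time, bumping the leftmost entry strictly greater than the inserted value down to the next row. The recording tableau Q records, in position (i, j), the step at which that cell was added to P.
  Insert 6 (step 1): P = [6];  Q = [1]
  Insert 2 (step 2): P = [2] / [6];  Q = [1] / [2]
  Insert 1 (step 3): P = [1] / [2] / [6];  Q = [1] / [2] / [3]
  Insert 4 (step 4): P = [1, 4] / [2] / [6];  Q = [1, 4] / [2] / [3]
  Insert 3 (step 5): P = [1, 3] / [2, 4] / [6];  Q = [1, 4] / [2, 5] / [3]
  Insert 5 (step 6): P = [1, 3, 5] / [2, 4] / [6];  Q = [1, 4, 6] / [2, 5] / [3]
  Insert 7 (step 7): P = [1, 3, 5, 7] / [2, 4] / [6];  Q = [1, 4, 6, 7] / [2, 5] / [3]
Final shape: (4, 2, 1).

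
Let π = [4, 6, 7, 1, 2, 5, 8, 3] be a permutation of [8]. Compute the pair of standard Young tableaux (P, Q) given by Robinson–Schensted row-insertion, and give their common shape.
P = [1, 2, 3, 8] / [4, 5, 7] / [6];  Q = [1, 2, 3, 7] / [4, 5, 6] / [8];  common shape = (4, 3, 1)

Row-insert the values π_1, π_2, … into P one at a time, bumping the leftmost entry strictly greater than the inserted value down to the next row. The recording tableau Q records, in position (i, j), the step at which that cell was added to P.
  Insert 4 (step 1): P = [4];  Q = [1]
  Insert 6 (step 2): P = [4, 6];  Q = [1, 2]
  Insert 7 (step 3): P = [4, 6, 7];  Q = [1, 2, 3]
  Insert 1 (step 4): P = [1, 6, 7] / [4];  Q = [1, 2, 3] / [4]
  Insert 2 (step 5): P = [1, 2, 7] / [4, 6];  Q = [1, 2, 3] / [4, 5]
  Insert 5 (step 6): P = [1, 2, 5] / [4, 6, 7];  Q = [1, 2, 3] / [4, 5, 6]
  Insert 8 (step 7): P = [1, 2, 5, 8] / [4, 6, 7];  Q = [1, 2, 3, 7] / [4, 5, 6]
  Insert 3 (step 8): P = [1, 2, 3, 8] / [4, 5, 7] / [6];  Q = [1, 2, 3, 7] / [4, 5, 6] / [8]
Final shape: (4, 3, 1).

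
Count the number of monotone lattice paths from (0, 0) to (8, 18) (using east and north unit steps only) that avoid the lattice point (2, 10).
Number of paths = 1364077

Total paths from (0, 0) to (8, 18): C(26, 8) = 1562275. Paths through (2, 10): (paths (0, 0) → (2, 10)) × (paths (2, 10) → (8, 18)) = C(12, 2) · C(14, 6) = 66 · 3003 = 198198. Avoidance count = 1562275 − 198198 = 1364077.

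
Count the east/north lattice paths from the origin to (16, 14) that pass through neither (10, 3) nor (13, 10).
Number of paths = 103042029

Inclusion–exclusion. Total paths: C(30, 16) = 145422675. Through P₁: C(13, 10)·C(17, 6) = 3539536. Through P₂: C(23, 13)·C(7, 3) = 40042310. Since P₁ is strictly southwest of P₂, a monotone path through both must visit P₁ then P₂; paths through both = C(13, 10)·C(10, 3)·C(7, 3) = 1201200. Avoid both = 145422675 − 3539536 − 40042310 + 1201200 = 103042029.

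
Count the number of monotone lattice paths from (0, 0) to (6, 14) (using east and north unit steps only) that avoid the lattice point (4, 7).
Number of paths = 26880

Total paths from (0, 0) to (6, 14): C(20, 6) = 38760. Paths through (4, 7): (paths (0, 0) → (4, 7)) × (paths (4, 7) → (6, 14)) = C(11, 4) · C(9, 2) = 330 · 36 = 11880. Avoidance count = 38760 − 11880 = 26880.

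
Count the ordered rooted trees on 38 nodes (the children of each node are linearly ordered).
C_37 = 45950804324621742364

These ordered rooted trees are counted by the Catalan number C_n = (1/(n + 1)) · C(2n, n). For n = 37: C_37 = (1/38) · C(74, 37) = 1746130564335626209832/38 = 45950804324621742364.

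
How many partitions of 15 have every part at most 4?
p(15, parts ≤ 4) = 54

Partitions of 15 with all parts ≤ 4: 4+4+4+3, 4+4+4+2+1, 4+4+4+1+1+1, 4+4+3+3+1, 4+4+3+2+2, 4+4+3+2+1+1, 4+4+3+1+1+1+1, 4+4+2+2+2+1, 4+4+2+2+1+1+1, 4+4+2+1+1+1+1+1, 4+4+1+1+1+1+1+1+1, 4+3+3+3+2, 4+3+3+3+1+1, 4+3+3+2+2+1, 4+3+3+2+1+1+1, 4+3+3+1+1+1+1+1, 4+3+2+2+2+2, 4+3+2+2+2+1+1, 4+3+2+2+1+1+1+1, 4+3+2+1+1+1+1+1+1, 4+3+1+1+1+1+1+1+1+1, 4+2+2+2+2+2+1, 4+2+2+2+2+1+1+1, 4+2+2+2+1+1+1+1+1, 4+2+2+1+1+1+1+1+1+1, 4+2+1+1+1+1+1+1+1+1+1, 4+1+1+1+1+1+1+1+1+1+1+1, 3+3+3+3+3, 3+3+3+3+2+1, 3+3+3+3+1+1+1, … (54 total). Count = 54.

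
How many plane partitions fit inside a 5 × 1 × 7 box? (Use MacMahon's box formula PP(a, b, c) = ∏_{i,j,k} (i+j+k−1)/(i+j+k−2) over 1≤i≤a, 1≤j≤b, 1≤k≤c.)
PP(5, 1, 7) = 792

Evaluate the triple product over i = 1..5, j = 1..1, k = 1..7. The factors are (2/1) · (3/2) · (4/3) · (5/4) · (6/5) · (7/6) · (8/7) · (3/2) · … (35 factors total). The numerators and denominators telescope so the product is an integer; carrying out the multiplication exactly gives PP(5, 1, 7) = 792.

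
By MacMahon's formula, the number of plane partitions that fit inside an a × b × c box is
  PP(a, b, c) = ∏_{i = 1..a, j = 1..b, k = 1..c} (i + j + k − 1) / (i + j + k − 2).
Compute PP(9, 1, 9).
PP(9, 1, 9) = 48620

Evaluate the triple product over i = 1..9, j = 1..1, k = 1..9. The factors are (2/1) · (3/2) · (4/3) · (5/4) · (6/5) · (7/6) · (8/7) · (9/8) · … (81 factors total). The numerators and denominators telescope so the product is an integer; carrying out the multiplication exactly gives PP(9, 1, 9) = 48620.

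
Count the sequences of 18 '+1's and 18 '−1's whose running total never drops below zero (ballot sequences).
C_18 = 477638700

These ballot sequences are counted by the Catalan number C_n = (1/(n + 1)) · C(2n, n). For n = 18: C_18 = (1/19) · C(36, 18) = 9075135300/19 = 477638700.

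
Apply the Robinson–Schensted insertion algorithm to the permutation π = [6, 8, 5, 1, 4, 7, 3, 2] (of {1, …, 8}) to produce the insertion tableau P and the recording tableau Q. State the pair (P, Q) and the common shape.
P = [1, 2, 7] / [3, 8] / [4] / [5] / [6];  Q = [1, 2, 6] / [3, 5] / [4] / [7] / [8];  common shape = (3, 2, 1, 1, 1)

Row-insert the values π_1, π_2, … into P one at a time, bumping the leftmost entry strictly greater than the inserted value down to the next row. The recording tableau Q records, in position (i, j), the step at which that cell was added to P.
  Insert 6 (step 1): P = [6];  Q = [1]
  Insert 8 (step 2): P = [6, 8];  Q = [1, 2]
  Insert 5 (step 3): P = [5, 8] / [6];  Q = [1, 2] / [3]
  Insert 1 (step 4): P = [1, 8] / [5] / [6];  Q = [1, 2] / [3] / [4]
  Insert 4 (step 5): P = [1, 4] / [5, 8] / [6];  Q = [1, 2] / [3, 5] / [4]
  Insert 7 (step 6): P = [1, 4, 7] / [5, 8] / [6];  Q = [1, 2, 6] / [3, 5] / [4]
  Insert 3 (step 7): P = [1, 3, 7] / [4, 8] / [5] / [6];  Q = [1, 2, 6] / [3, 5] / [4] / [7]
  Insert 2 (step 8): P = [1, 2, 7] / [3, 8] / [4] / [5] / [6];  Q = [1, 2, 6] / [3, 5] / [4] / [7] / [8]
Final shape: (3, 2, 1, 1, 1).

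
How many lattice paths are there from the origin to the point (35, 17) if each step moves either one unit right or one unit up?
Number of paths = 21945588357420

A monotone lattice path from (0, 0) to (35, 17) consists of 35 east steps and 17 north steps in some order, so it is determined by which 35 of the 52 steps are east. The count is C(52, 35) = 21945588357420.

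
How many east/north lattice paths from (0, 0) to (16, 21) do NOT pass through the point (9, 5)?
Number of paths = 12384970356

Total paths from (0, 0) to (16, 21): C(37, 16) = 12875774670. Paths through (9, 5): (paths (0, 0) → (9, 5)) × (paths (9, 5) → (16, 21)) = C(14, 9) · C(23, 7) = 2002 · 245157 = 490804314. Avoidance count = 12875774670 − 490804314 = 12384970356.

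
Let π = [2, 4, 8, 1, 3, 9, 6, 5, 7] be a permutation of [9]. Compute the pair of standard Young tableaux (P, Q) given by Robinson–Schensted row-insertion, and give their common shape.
P = [1, 3, 5, 7] / [2, 4, 6, 9] / [8];  Q = [1, 2, 3, 6] / [4, 5, 7, 9] / [8];  common shape = (4, 4, 1)

Row-insert the values π_1, π_2, … into P one at a time, bumping the leftmost entry strictly greater than the inserted value down to the next row. The recording tableau Q records, in position (i, j), the step at which that cell was added to P.
  Insert 2 (step 1): P = [2];  Q = [1]
  Insert 4 (step 2): P = [2, 4];  Q = [1, 2]
  Insert 8 (step 3): P = [2, 4, 8];  Q = [1, 2, 3]
  Insert 1 (step 4): P = [1, 4, 8] / [2];  Q = [1, 2, 3] / [4]
  Insert 3 (step 5): P = [1, 3, 8] / [2, 4];  Q = [1, 2, 3] / [4, 5]
  Insert 9 (step 6): P = [1, 3, 8, 9] / [2, 4];  Q = [1, 2, 3, 6] / [4, 5]
  Insert 6 (step 7): P = [1, 3, 6, 9] / [2, 4, 8];  Q = [1, 2, 3, 6] / [4, 5, 7]
  Insert 5 (step 8): P = [1, 3, 5, 9] / [2, 4, 6] / [8];  Q = [1, 2, 3, 6] / [4, 5, 7] / [8]
  Insert 7 (step 9): P = [1, 3, 5, 7] / [2, 4, 6, 9] / [8];  Q = [1, 2, 3, 6] / [4, 5, 7, 9] / [8]
Final shape: (4, 4, 1).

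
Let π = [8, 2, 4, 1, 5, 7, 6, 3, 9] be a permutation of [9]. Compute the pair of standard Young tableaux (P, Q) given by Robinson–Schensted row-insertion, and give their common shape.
P = [1, 3, 5, 6, 9] / [2, 4] / [7] / [8];  Q = [1, 3, 5, 6, 9] / [2, 7] / [4] / [8];  common shape = (5, 2, 1, 1)

Row-insert the values π_1, π_2, … into P one at a time, bumping the leftmost entry strictly greater than the inserted value down to the next row. The recording tableau Q records, in position (i, j), the step at which that cell was added to P.
  Insert 8 (step 1): P = [8];  Q = [1]
  Insert 2 (step 2): P = [2] / [8];  Q = [1] / [2]
  Insert 4 (step 3): P = [2, 4] / [8];  Q = [1, 3] / [2]
  Insert 1 (step 4): P = [1, 4] / [2] / [8];  Q = [1, 3] / [2] / [4]
  Insert 5 (step 5): P = [1, 4, 5] / [2] / [8];  Q = [1, 3, 5] / [2] / [4]
  Insert 7 (step 6): P = [1, 4, 5, 7] / [2] / [8];  Q = [1, 3, 5, 6] / [2] / [4]
  Insert 6 (step 7): P = [1, 4, 5, 6] / [2, 7] / [8];  Q = [1, 3, 5, 6] / [2, 7] / [4]
  Insert 3 (step 8): P = [1, 3, 5, 6] / [2, 4] / [7] / [8];  Q = [1, 3, 5, 6] / [2, 7] / [4] / [8]
  Insert 9 (step 9): P = [1, 3, 5, 6, 9] / [2, 4] / [7] / [8];  Q = [1, 3, 5, 6, 9] / [2, 7] / [4] / [8]
Final shape: (5, 2, 1, 1).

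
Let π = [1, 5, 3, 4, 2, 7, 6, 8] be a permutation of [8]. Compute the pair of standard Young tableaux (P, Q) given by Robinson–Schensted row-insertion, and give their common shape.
P = [1, 2, 4, 6, 8] / [3, 7] / [5];  Q = [1, 2, 4, 6, 8] / [3, 7] / [5];  common shape = (5, 2, 1)

Row-insert the values π_1, π_2, … into P one at a time, bumping the leftmost entry strictly greater than the inserted value down to the next row. The recording tableau Q records, in position (i, j), the step at which that cell was added to P.
  Insert 1 (step 1): P = [1];  Q = [1]
  Insert 5 (step 2): P = [1, 5];  Q = [1, 2]
  Insert 3 (step 3): P = [1, 3] / [5];  Q = [1, 2] / [3]
  Insert 4 (step 4): P = [1, 3, 4] / [5];  Q = [1, 2, 4] / [3]
  Insert 2 (step 5): P = [1, 2, 4] / [3] / [5];  Q = [1, 2, 4] / [3] / [5]
  Insert 7 (step 6): P = [1, 2, 4, 7] / [3] / [5];  Q = [1, 2, 4, 6] / [3] / [5]
  Insert 6 (step 7): P = [1, 2, 4, 6] / [3, 7] / [5];  Q = [1, 2, 4, 6] / [3, 7] / [5]
  Insert 8 (step 8): P = [1, 2, 4, 6, 8] / [3, 7] / [5];  Q = [1, 2, 4, 6, 8] / [3, 7] / [5]
Final shape: (5, 2, 1).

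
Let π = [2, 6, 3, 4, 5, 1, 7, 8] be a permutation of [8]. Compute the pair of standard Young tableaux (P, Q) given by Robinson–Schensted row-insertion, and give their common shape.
P = [1, 3, 4, 5, 7, 8] / [2] / [6];  Q = [1, 2, 4, 5, 7, 8] / [3] / [6];  common shape = (6, 1, 1)

Row-insert the values π_1, π_2, … into P one at a time, bumping the leftmost entry strictly greater than the inserted value down to the next row. The recording tableau Q records, in position (i, j), the step at which that cell was added to P.
  Insert 2 (step 1): P = [2];  Q = [1]
  Insert 6 (step 2): P = [2, 6];  Q = [1, 2]
  Insert 3 (step 3): P = [2, 3] / [6];  Q = [1, 2] / [3]
  Insert 4 (step 4): P = [2, 3, 4] / [6];  Q = [1, 2, 4] / [3]
  Insert 5 (step 5): P = [2, 3, 4, 5] / [6];  Q = [1, 2, 4, 5] / [3]
  Insert 1 (step 6): P = [1, 3, 4, 5] / [2] / [6];  Q = [1, 2, 4, 5] / [3] / [6]
  Insert 7 (step 7): P = [1, 3, 4, 5, 7] / [2] / [6];  Q = [1, 2, 4, 5, 7] / [3] / [6]
  Insert 8 (step 8): P = [1, 3, 4, 5, 7, 8] / [2] / [6];  Q = [1, 2, 4, 5, 7, 8] / [3] / [6]
Final shape: (6, 1, 1).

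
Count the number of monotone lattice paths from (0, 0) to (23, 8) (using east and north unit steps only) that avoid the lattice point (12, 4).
Number of paths = 5404425

Total paths from (0, 0) to (23, 8): C(31, 23) = 7888725. Paths through (12, 4): (paths (0, 0) → (12, 4)) × (paths (12, 4) → (23, 8)) = C(16, 12) · C(15, 11) = 1820 · 1365 = 2484300. Avoidance count = 7888725 − 2484300 = 5404425.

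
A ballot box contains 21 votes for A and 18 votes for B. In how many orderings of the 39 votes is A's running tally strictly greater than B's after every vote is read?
Strict-lead orderings = 4796857230

Total orderings of the 39 votes with 21 for A: C(39, 21) = 62359143990. By the Bertrand ballot formula (Cycle Lemma / reflection principle), the number of orderings in which A is strictly ahead of B throughout is (p − q)/(p + q) · C(p + q, p) = (21 − 18)/(21 + 18) · 62359143990 = 4796857230.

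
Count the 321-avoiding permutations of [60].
C_60 = 1583850964596120042686772779038896

These 321-avoiding permutations are counted by the Catalan number C_n = (1/(n + 1)) · C(2n, n). For n = 60: C_60 = (1/61) · C(120, 60) = 96614908840363322603893139521372656/61 = 1583850964596120042686772779038896.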